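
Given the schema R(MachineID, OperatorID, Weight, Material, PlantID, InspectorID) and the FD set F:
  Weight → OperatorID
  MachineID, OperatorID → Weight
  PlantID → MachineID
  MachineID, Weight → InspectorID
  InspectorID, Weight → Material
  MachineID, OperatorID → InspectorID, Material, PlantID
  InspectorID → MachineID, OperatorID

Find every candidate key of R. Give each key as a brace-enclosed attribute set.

{InspectorID}, {MachineID, OperatorID}, {MachineID, Weight}, {OperatorID, PlantID}, {PlantID, Weight}

{InspectorID}⁺ = {InspectorID, MachineID, Material, OperatorID, PlantID, Weight}, which is every attribute, so {InspectorID} is a candidate key.
{MachineID, OperatorID}⁺ = {InspectorID, MachineID, Material, OperatorID, PlantID, Weight}, which is every attribute, so {MachineID, OperatorID} is a candidate key.
{MachineID, Weight}⁺ = {InspectorID, MachineID, Material, OperatorID, PlantID, Weight}, which is every attribute, so {MachineID, Weight} is a candidate key.
{OperatorID, PlantID}⁺ = {InspectorID, MachineID, Material, OperatorID, PlantID, Weight}, which is every attribute, so {OperatorID, PlantID} is a candidate key.
{PlantID, Weight}⁺ = {InspectorID, MachineID, Material, OperatorID, PlantID, Weight}, which is every attribute, so {PlantID, Weight} is a candidate key.
These are minimal and exhaustive — every other superkey contains one of them.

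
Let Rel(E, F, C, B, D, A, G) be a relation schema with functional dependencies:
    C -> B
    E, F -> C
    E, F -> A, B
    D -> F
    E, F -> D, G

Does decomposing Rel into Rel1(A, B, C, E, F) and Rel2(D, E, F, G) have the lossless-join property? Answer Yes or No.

Rel1 ∩ Rel2 = {E, F}; its closure under F is {A, B, C, D, E, F, G}.
Since Rel1 ⊆ {A, B, C, D, E, F, G}, the intersection is a superkey of Rel1; the decomposition is lossless.

Yes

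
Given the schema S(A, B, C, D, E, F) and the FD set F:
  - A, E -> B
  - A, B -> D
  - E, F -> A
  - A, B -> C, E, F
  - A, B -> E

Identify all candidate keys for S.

{A, B}, {A, E}, {E, F}

{A, B}⁺ = {A, B, C, D, E, F}, which is every attribute, so {A, B} is a candidate key.
{A, E}⁺ = {A, B, C, D, E, F}, which is every attribute, so {A, E} is a candidate key.
{E, F}⁺ = {A, B, C, D, E, F}, which is every attribute, so {E, F} is a candidate key.
These are minimal and exhaustive — every other superkey contains one of them.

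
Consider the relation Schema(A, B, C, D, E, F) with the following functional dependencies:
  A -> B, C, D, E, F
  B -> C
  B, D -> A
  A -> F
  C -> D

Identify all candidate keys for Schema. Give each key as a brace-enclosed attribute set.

{A}, {B}

{A} is a candidate key since {A}⁺ = {A, B, C, D, E, F} covers every attribute.
{B} is a candidate key since {B}⁺ = {A, B, C, D, E, F} covers every attribute.
These are minimal and exhaustive — every other superkey contains one of them.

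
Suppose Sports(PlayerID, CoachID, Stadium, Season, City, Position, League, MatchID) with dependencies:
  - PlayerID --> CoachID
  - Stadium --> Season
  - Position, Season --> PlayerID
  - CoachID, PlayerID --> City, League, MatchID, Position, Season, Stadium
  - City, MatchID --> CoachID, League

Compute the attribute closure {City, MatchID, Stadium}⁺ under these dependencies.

Start with {City, MatchID, Stadium}.
Stadium --> Season applies; add {Season} → now {City, MatchID, Season, Stadium}.
City, MatchID --> CoachID, League applies; add {CoachID, League} → now {City, CoachID, League, MatchID, Season, Stadium}.
No further FD applies.

{City, CoachID, League, MatchID, Season, Stadium}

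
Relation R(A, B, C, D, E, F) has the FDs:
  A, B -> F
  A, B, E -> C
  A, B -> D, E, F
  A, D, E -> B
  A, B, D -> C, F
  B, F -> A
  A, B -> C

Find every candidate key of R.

{A, B}, {A, D, E}, {B, F}

{A, B}⁺ = {A, B, C, D, E, F}, which is every attribute, so {A, B} is a candidate key.
{B, F}⁺ = {A, B, C, D, E, F}, which is every attribute, so {B, F} is a candidate key.
{A, D, E}⁺ = {A, B, C, D, E, F}, which is every attribute, so {A, D, E} is a candidate key.
These are minimal and exhaustive — every other superkey contains one of them.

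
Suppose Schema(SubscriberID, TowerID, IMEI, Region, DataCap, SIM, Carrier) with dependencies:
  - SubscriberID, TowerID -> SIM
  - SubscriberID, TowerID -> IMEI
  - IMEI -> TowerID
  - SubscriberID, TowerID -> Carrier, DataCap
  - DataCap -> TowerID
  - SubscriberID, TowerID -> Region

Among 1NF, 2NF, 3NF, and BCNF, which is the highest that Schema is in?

3NF

Candidate keys: {DataCap, SubscriberID}, {IMEI, SubscriberID}, {SubscriberID, TowerID}. Prime attributes: {DataCap, IMEI, SubscriberID, TowerID}.
IMEI -> TowerID breaks BCNF: {IMEI}⁺ = {IMEI, TowerID}, so {IMEI} is not a superkey.
Its right-hand attributes {TowerID} are all prime, as are those of every other non-superkey FD — the relation is in 3NF.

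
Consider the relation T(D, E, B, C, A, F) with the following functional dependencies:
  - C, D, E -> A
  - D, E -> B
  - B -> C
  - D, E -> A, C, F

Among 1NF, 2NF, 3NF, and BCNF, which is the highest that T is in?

2NF

Candidate key: {D, E}. Prime attributes: {D, E}.
For B -> C we have {B}⁺ = {B, C}; {B} is not a superkey, so BCNF fails.
B -> C determines the non-prime attribute {C} from a non-superkey — 3NF is violated.
No proper subset of a key has a non-prime attribute in its closure, so there is no partial dependency; 2NF holds.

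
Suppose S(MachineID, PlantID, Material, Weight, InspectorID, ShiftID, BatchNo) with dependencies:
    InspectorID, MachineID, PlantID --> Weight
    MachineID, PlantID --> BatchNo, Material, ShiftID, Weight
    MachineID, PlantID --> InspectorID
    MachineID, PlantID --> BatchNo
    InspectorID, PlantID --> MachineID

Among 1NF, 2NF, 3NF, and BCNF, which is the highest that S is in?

Candidate keys: {InspectorID, PlantID}, {MachineID, PlantID}. Prime attributes: {InspectorID, MachineID, PlantID}.
Each dependency's left side is a superkey — BCNF holds.

BCNF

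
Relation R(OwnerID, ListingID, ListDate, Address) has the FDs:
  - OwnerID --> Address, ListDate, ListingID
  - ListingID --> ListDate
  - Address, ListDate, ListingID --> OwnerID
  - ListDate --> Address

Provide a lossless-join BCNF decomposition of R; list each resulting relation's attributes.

Candidate keys of the original relation: {ListingID}, {OwnerID}.
{Address, ListDate, ListingID, OwnerID}: {ListDate} determines {Address, ListDate} here but is not a superkey — split on ListDate --> Address, giving {Address, ListDate} and {ListDate, ListingID, OwnerID}.
{Address, ListDate} has no BCNF violation.
{ListDate, ListingID, OwnerID} has no BCNF violation.

{Address, ListDate}; {ListDate, ListingID, OwnerID}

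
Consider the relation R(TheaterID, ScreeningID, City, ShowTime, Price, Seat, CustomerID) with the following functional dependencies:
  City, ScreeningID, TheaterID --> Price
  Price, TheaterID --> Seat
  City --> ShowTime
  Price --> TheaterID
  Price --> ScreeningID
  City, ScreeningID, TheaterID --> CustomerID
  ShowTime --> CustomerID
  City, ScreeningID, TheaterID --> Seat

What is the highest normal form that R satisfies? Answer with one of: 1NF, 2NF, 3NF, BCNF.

Candidate keys: {City, Price}, {City, ScreeningID, TheaterID}. Prime attributes: {City, Price, ScreeningID, TheaterID}.
Price, TheaterID --> Seat: {Price, TheaterID}⁺ = {Price, ScreeningID, Seat, TheaterID}, which is not all of the attributes, so the left side is not a superkey — BCNF is violated.
Price, TheaterID --> Seat determines the non-prime attribute {Seat} from a non-superkey — 3NF is violated.
Since {City} ⊂ {City, Price} and {City}⁺ ⊇ {CustomerID, ShowTime} with {CustomerID, ShowTime} non-prime, there is a partial dependency; 2NF fails.

1NF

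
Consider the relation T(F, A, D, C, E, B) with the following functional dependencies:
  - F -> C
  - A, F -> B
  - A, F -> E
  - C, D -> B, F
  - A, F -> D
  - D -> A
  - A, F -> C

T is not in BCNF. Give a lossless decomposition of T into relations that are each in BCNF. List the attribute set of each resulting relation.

Candidate keys of the original relation: {A, F}, {C, D}, {D, F}.
Within {A, B, C, D, E, F}: {F}⁺ ∩ {A, B, C, D, E, F} = {C, F}, not the whole set, so F -> C violates BCNF; decompose into {C, F} and {A, B, D, E, F}.
{C, F} has no BCNF violation.
Within {A, B, D, E, F}: {D}⁺ ∩ {A, B, D, E, F} = {A, D}, not the whole set, so D -> A violates BCNF; decompose into {A, D} and {B, D, E, F}.
{A, D} has no BCNF violation.
{B, D, E, F} has no BCNF violation.

{A, D}; {B, D, E, F}; {C, F}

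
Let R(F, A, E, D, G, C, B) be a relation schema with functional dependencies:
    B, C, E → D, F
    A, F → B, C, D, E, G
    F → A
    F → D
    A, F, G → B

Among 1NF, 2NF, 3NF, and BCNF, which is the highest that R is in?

BCNF

Candidate keys: {B, C, E}, {F}. Prime attributes: {B, C, E, F}.
The left-hand side of every FD is a superkey, so BCNF is satisfied.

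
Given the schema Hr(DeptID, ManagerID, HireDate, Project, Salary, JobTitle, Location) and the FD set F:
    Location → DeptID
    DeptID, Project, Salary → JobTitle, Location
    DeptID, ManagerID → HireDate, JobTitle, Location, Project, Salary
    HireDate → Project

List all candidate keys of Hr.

Attributes never on any right-hand side: {ManagerID} — every candidate key must contain it.
Closure of {DeptID, ManagerID} is {DeptID, HireDate, JobTitle, Location, ManagerID, Project, Salary}, the whole schema; {DeptID, ManagerID} is a candidate key.
Closure of {Location, ManagerID} is {DeptID, HireDate, JobTitle, Location, ManagerID, Project, Salary}, the whole schema; {Location, ManagerID} is a candidate key.
No proper subset of any of these is a key, and no other minimal superkey exists.

{DeptID, ManagerID}, {Location, ManagerID}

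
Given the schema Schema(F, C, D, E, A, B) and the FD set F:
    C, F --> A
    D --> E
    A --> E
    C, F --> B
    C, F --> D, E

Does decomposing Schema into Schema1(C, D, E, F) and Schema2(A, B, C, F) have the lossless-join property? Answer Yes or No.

The shared attributes are {C, F} and {C, F}⁺ = {A, B, C, D, E, F}.
Schema1 is contained in that closure, so Schema1 ∩ Schema2 --> Schema1 holds and the join is lossless.

Yes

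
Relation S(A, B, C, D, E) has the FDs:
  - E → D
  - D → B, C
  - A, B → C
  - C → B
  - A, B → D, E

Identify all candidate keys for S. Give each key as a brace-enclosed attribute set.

{A, B}, {A, C}, {A, D}, {A, E}

No FD produces {A}, so it must be in every candidate key.
{A, B}⁺ = {A, B, C, D, E}, which is every attribute, so {A, B} is a candidate key.
{A, C}⁺ = {A, B, C, D, E}, which is every attribute, so {A, C} is a candidate key.
{A, D}⁺ = {A, B, C, D, E}, which is every attribute, so {A, D} is a candidate key.
{A, E}⁺ = {A, B, C, D, E}, which is every attribute, so {A, E} is a candidate key.
No proper subset of any of these is a key, and no other minimal superkey exists.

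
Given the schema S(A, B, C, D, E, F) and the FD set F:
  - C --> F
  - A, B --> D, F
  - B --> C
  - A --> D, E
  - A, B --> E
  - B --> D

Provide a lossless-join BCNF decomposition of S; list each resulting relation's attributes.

{A, B}; {A, E}; {B, C, D}; {C, F}

Candidate key of the original relation: {A, B}.
Within {A, B, C, D, E, F}: {C}⁺ ∩ {A, B, C, D, E, F} = {C, F}, not the whole set, so C --> F violates BCNF; decompose into {C, F} and {A, B, C, D, E}.
{C, F} has no BCNF violation.
Within {A, B, C, D, E}: {B}⁺ ∩ {A, B, C, D, E} = {B, C, D}, not the whole set, so B --> C, D violates BCNF; decompose into {B, C, D} and {A, B, E}.
{B, C, D} has no BCNF violation.
Within {A, B, E}: {A}⁺ ∩ {A, B, E} = {A, E}, not the whole set, so A --> E violates BCNF; decompose into {A, E} and {A, B}.
{A, E} has no BCNF violation.
{A, B} has no BCNF violation.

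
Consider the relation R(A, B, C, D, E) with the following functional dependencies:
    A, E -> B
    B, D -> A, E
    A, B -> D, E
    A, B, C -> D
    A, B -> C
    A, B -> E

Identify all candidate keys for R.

{A, B}, {A, E}, {B, D}

{A, B}⁺ = {A, B, C, D, E}, which is every attribute, so {A, B} is a candidate key.
{A, E}⁺ = {A, B, C, D, E}, which is every attribute, so {A, E} is a candidate key.
{B, D}⁺ = {A, B, C, D, E}, which is every attribute, so {B, D} is a candidate key.
These are minimal and exhaustive — every other superkey contains one of them.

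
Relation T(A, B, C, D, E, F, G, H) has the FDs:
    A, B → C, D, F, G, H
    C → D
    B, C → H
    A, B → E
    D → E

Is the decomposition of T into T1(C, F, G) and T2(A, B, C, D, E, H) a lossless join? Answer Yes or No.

The shared attributes are {C} and {C}⁺ = {C, D, E}.
T1 ⊄ {C, D, E} and T2 ⊄ {C, D, E}, so the split is lossy.

No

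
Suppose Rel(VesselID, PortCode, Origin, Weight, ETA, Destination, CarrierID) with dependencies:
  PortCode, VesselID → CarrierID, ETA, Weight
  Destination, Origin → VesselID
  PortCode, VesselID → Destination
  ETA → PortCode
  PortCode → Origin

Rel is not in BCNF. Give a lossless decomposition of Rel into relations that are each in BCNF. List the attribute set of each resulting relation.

{CarrierID, Destination, ETA, Weight}; {Destination, Origin, VesselID}; {ETA, PortCode}; {Origin, PortCode}

Candidate keys of the original relation: {Destination, ETA}, {Destination, PortCode}, {ETA, VesselID}, {PortCode, VesselID}.
Within {CarrierID, Destination, ETA, Origin, PortCode, VesselID, Weight}: {Destination, Origin}⁺ ∩ {CarrierID, Destination, ETA, Origin, PortCode, VesselID, Weight} = {Destination, Origin, VesselID}, not the whole set, so Destination, Origin → VesselID violates BCNF; decompose into {Destination, Origin, VesselID} and {CarrierID, Destination, ETA, Origin, PortCode, Weight}.
{Destination, Origin, VesselID} has no BCNF violation.
Within {CarrierID, Destination, ETA, Origin, PortCode, Weight}: {ETA}⁺ ∩ {CarrierID, Destination, ETA, Origin, PortCode, Weight} = {ETA, Origin, PortCode}, not the whole set, so ETA → Origin, PortCode violates BCNF; decompose into {ETA, Origin, PortCode} and {CarrierID, Destination, ETA, Weight}.
Within {ETA, Origin, PortCode}: {PortCode}⁺ ∩ {ETA, Origin, PortCode} = {Origin, PortCode}, not the whole set, so PortCode → Origin violates BCNF; decompose into {Origin, PortCode} and {ETA, PortCode}.
{Origin, PortCode} has no BCNF violation.
{ETA, PortCode} has no BCNF violation.
{CarrierID, Destination, ETA, Weight} has no BCNF violation.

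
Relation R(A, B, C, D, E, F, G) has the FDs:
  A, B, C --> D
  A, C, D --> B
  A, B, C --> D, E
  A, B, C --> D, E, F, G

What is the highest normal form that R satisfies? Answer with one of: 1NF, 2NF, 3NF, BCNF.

Candidate keys: {A, B, C}, {A, C, D}. Prime attributes: {A, B, C, D}.
The left-hand side of every FD is a superkey, so BCNF is satisfied.

BCNF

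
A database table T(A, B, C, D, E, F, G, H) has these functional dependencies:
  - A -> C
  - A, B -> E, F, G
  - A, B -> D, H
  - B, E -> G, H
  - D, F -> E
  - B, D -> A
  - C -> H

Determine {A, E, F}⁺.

{A, C, E, F, H}

Start with {A, E, F}.
A -> C applies; add {C} → now {A, C, E, F}.
C -> H applies; add {H} → now {A, C, E, F, H}.
No further FD applies.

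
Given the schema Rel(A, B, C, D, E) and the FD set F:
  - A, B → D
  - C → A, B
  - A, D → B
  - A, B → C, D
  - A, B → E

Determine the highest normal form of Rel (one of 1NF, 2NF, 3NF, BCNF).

Candidate keys: {A, B}, {A, D}, {C}. Prime attributes: {A, B, C, D}.
Each dependency's left side is a superkey — BCNF holds.

BCNF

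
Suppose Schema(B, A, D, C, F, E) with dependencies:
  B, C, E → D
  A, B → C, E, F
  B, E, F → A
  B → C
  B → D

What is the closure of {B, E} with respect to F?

Start with {B, E}.
B → C applies; add {C} → now {B, C, E}.
B → D applies; add {D} → now {B, C, D, E}.
No further FD applies.

{B, C, D, E}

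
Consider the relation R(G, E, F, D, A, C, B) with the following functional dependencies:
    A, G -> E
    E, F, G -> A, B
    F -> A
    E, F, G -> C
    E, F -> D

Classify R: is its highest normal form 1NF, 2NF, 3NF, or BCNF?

1NF

Candidate key: {F, G}. Prime attributes: {F, G}.
A, G -> E breaks BCNF: {A, G}⁺ = {A, E, G}, so {A, G} is not a superkey.
Because {E} is non-prime and the left side of A, G -> E is not a superkey, the relation is not in 3NF.
Since {F} ⊂ {F, G} and {F}⁺ ⊇ {A} with {A} non-prime, there is a partial dependency; 2NF fails.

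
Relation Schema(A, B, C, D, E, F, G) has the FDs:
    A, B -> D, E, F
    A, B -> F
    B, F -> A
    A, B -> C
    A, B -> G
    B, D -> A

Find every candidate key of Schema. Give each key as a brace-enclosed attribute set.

{A, B}, {B, D}, {B, F}

{B} never appears on the right of any FD, so every key must include it.
{A, B}⁺ = {A, B, C, D, E, F, G} — all of the relation — so {A, B} is a candidate key.
{B, D}⁺ = {A, B, C, D, E, F, G} — all of the relation — so {B, D} is a candidate key.
{B, F}⁺ = {A, B, C, D, E, F, G} — all of the relation — so {B, F} is a candidate key.
Any other superkey properly contains one of these, so there are no further candidate keys.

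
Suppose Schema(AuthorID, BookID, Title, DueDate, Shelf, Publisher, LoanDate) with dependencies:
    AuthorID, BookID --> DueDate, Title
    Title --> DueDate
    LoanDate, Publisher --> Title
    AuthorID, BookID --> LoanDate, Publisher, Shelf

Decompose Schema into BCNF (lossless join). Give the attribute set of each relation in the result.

{AuthorID, BookID, LoanDate, Publisher, Shelf}; {DueDate, Title}; {LoanDate, Publisher, Title}

Candidate key of the original relation: {AuthorID, BookID}.
{AuthorID, BookID, DueDate, LoanDate, Publisher, Shelf, Title}: {Title} determines {DueDate, Title} here but is not a superkey — split on Title --> DueDate, giving {DueDate, Title} and {AuthorID, BookID, LoanDate, Publisher, Shelf, Title}.
{DueDate, Title}: every determinant is a superkey — BCNF.
{AuthorID, BookID, LoanDate, Publisher, Shelf, Title}: {LoanDate, Publisher} determines {LoanDate, Publisher, Title} here but is not a superkey — split on LoanDate, Publisher --> Title, giving {LoanDate, Publisher, Title} and {AuthorID, BookID, LoanDate, Publisher, Shelf}.
{LoanDate, Publisher, Title}: every determinant is a superkey — BCNF.
{AuthorID, BookID, LoanDate, Publisher, Shelf}: every determinant is a superkey — BCNF.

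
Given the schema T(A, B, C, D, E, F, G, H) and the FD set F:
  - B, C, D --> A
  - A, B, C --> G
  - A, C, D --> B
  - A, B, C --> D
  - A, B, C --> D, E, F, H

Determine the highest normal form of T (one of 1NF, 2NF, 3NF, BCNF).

BCNF

Candidate keys: {A, B, C}, {A, C, D}, {B, C, D}. Prime attributes: {A, B, C, D}.
Every FD has a superkey on the left, so the relation is in BCNF.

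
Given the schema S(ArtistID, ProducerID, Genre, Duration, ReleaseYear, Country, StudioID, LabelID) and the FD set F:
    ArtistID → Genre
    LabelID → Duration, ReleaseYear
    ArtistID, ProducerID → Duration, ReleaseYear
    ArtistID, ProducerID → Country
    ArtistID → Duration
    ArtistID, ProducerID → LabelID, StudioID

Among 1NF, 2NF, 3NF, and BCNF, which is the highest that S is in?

1NF

Candidate key: {ArtistID, ProducerID}. Prime attributes: {ArtistID, ProducerID}.
For ArtistID → Genre we have {ArtistID}⁺ = {ArtistID, Duration, Genre}; {ArtistID} is not a superkey, so BCNF fails.
ArtistID → Genre has non-prime {Genre} on the right and a non-superkey on the left, so 3NF fails.
The proper key subset {ArtistID} of {ArtistID, ProducerID} determines non-prime {Duration, Genre}, so the relation is not even in 2NF.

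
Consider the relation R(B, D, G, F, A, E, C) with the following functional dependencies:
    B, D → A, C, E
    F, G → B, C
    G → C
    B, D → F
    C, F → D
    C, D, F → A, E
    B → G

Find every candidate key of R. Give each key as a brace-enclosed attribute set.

{B, D}, {B, F}, {F, G}

{B, D}⁺ = {A, B, C, D, E, F, G}, which is every attribute, so {B, D} is a candidate key.
{B, F}⁺ = {A, B, C, D, E, F, G}, which is every attribute, so {B, F} is a candidate key.
{F, G}⁺ = {A, B, C, D, E, F, G}, which is every attribute, so {F, G} is a candidate key.
These are minimal and exhaustive — every other superkey contains one of them.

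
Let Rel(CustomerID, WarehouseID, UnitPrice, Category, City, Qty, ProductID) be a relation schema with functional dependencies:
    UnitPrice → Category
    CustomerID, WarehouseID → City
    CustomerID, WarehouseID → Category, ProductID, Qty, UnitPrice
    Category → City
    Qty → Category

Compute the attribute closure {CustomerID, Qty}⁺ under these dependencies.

Start with {CustomerID, Qty}.
Qty → Category applies; add {Category} → now {Category, CustomerID, Qty}.
Category → City applies; add {City} → now {Category, City, CustomerID, Qty}.
No further FD applies.

{Category, City, CustomerID, Qty}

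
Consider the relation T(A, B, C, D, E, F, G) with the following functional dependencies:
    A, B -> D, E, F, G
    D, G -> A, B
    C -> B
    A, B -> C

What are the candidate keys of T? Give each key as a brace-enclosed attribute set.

{A, B}, {A, C}, {D, G}

Closure of {A, B} is {A, B, C, D, E, F, G}, the whole schema; {A, B} is a candidate key.
Closure of {A, C} is {A, B, C, D, E, F, G}, the whole schema; {A, C} is a candidate key.
Closure of {D, G} is {A, B, C, D, E, F, G}, the whole schema; {D, G} is a candidate key.
Any other superkey properly contains one of these, so there are no further candidate keys.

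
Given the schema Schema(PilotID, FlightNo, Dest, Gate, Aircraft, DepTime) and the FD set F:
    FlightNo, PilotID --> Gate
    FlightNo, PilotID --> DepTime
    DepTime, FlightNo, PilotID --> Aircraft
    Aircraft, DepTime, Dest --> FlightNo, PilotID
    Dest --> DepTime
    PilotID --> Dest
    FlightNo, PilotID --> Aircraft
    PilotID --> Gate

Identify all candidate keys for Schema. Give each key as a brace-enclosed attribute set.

{Aircraft, Dest}, {Aircraft, PilotID}, {FlightNo, PilotID}

Closure of {Aircraft, Dest} is {Aircraft, DepTime, Dest, FlightNo, Gate, PilotID}, the whole schema; {Aircraft, Dest} is a candidate key.
Closure of {Aircraft, PilotID} is {Aircraft, DepTime, Dest, FlightNo, Gate, PilotID}, the whole schema; {Aircraft, PilotID} is a candidate key.
Closure of {FlightNo, PilotID} is {Aircraft, DepTime, Dest, FlightNo, Gate, PilotID}, the whole schema; {FlightNo, PilotID} is a candidate key.
Any other superkey properly contains one of these, so there are no further candidate keys.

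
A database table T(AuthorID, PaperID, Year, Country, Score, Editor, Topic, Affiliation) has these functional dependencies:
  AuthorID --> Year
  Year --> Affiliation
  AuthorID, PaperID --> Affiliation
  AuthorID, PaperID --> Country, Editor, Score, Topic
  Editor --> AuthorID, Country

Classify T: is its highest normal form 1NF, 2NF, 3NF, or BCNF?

1NF

Candidate keys: {AuthorID, PaperID}, {Editor, PaperID}. Prime attributes: {AuthorID, Editor, PaperID}.
AuthorID --> Year breaks BCNF: {AuthorID}⁺ = {Affiliation, AuthorID, Year}, so {AuthorID} is not a superkey.
Because {Year} is non-prime and the left side of AuthorID --> Year is not a superkey, the relation is not in 3NF.
Since {AuthorID} ⊂ {AuthorID, PaperID} and {AuthorID}⁺ ⊇ {Affiliation, Year} with {Affiliation, Year} non-prime, there is a partial dependency; 2NF fails.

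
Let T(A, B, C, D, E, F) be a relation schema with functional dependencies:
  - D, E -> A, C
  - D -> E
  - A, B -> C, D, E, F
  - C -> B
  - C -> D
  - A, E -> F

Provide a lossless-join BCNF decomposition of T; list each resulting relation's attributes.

Candidate keys of the original relation: {A, B}, {C}, {D}.
{A, B, C, D, E, F}: {A, E} determines {A, E, F} here but is not a superkey — split on A, E -> F, giving {A, E, F} and {A, B, C, D, E}.
{A, E, F}: every determinant is a superkey — BCNF.
{A, B, C, D, E}: every determinant is a superkey — BCNF.

{A, B, C, D, E}; {A, E, F}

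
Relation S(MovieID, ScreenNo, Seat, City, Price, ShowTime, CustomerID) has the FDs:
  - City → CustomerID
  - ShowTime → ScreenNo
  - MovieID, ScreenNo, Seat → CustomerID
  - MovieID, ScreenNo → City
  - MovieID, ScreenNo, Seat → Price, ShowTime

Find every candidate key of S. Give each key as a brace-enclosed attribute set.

{MovieID, Seat} never appear on the right of any FD, so every key must include all of them.
{MovieID, ScreenNo, Seat}⁺ = {City, CustomerID, MovieID, Price, ScreenNo, Seat, ShowTime} — all of the relation — so {MovieID, ScreenNo, Seat} is a candidate key.
{MovieID, Seat, ShowTime}⁺ = {City, CustomerID, MovieID, Price, ScreenNo, Seat, ShowTime} — all of the relation — so {MovieID, Seat, ShowTime} is a candidate key.
No proper subset of any of these is a key, and no other minimal superkey exists.

{MovieID, ScreenNo, Seat}, {MovieID, Seat, ShowTime}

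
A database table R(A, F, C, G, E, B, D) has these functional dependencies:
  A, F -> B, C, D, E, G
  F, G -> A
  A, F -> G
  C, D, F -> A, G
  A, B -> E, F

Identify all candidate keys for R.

{A, B}⁺ = {A, B, C, D, E, F, G}, which is every attribute, so {A, B} is a candidate key.
{A, F}⁺ = {A, B, C, D, E, F, G}, which is every attribute, so {A, F} is a candidate key.
{F, G}⁺ = {A, B, C, D, E, F, G}, which is every attribute, so {F, G} is a candidate key.
{C, D, F}⁺ = {A, B, C, D, E, F, G}, which is every attribute, so {C, D, F} is a candidate key.
No proper subset of any of these is a key, and no other minimal superkey exists.

{A, B}, {A, F}, {C, D, F}, {F, G}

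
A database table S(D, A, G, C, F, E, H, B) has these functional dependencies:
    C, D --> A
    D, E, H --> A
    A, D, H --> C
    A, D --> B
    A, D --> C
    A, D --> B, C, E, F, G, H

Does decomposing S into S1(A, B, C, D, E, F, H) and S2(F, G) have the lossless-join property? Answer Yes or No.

The shared attributes are {F} and {F}⁺ = {F}.
The closure covers neither S1 nor S2 entirely; the join is not lossless.

No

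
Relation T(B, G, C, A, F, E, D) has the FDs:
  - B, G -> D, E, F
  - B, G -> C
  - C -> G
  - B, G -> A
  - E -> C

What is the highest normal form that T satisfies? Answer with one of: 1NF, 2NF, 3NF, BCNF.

Candidate keys: {B, C}, {B, E}, {B, G}. Prime attributes: {B, C, E, G}.
C -> G: {C}⁺ = {C, G}, which is not all of the attributes, so the left side is not a superkey — BCNF is violated.
Its right-hand attributes {G} are all prime, as are those of every other non-superkey FD — the relation is in 3NF.

3NF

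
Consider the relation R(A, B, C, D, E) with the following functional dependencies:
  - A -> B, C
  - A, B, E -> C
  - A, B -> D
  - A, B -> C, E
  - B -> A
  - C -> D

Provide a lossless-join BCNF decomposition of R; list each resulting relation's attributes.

Candidate keys of the original relation: {A}, {B}.
Within {A, B, C, D, E}: {C}⁺ ∩ {A, B, C, D, E} = {C, D}, not the whole set, so C -> D violates BCNF; decompose into {C, D} and {A, B, C, E}.
{C, D} is in BCNF.
{A, B, C, E} is in BCNF.

{A, B, C, E}; {C, D}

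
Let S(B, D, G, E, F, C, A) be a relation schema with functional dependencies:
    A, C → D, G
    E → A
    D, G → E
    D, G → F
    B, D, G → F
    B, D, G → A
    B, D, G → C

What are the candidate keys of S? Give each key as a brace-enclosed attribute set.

Attributes never on any right-hand side: {B} — every candidate key must contain it.
{A, B, C}⁺ = {A, B, C, D, E, F, G} — all of the relation — so {A, B, C} is a candidate key.
{B, C, E}⁺ = {A, B, C, D, E, F, G} — all of the relation — so {B, C, E} is a candidate key.
{B, D, G}⁺ = {A, B, C, D, E, F, G} — all of the relation — so {B, D, G} is a candidate key.
Any other superkey properly contains one of these, so there are no further candidate keys.

{A, B, C}, {B, C, E}, {B, D, G}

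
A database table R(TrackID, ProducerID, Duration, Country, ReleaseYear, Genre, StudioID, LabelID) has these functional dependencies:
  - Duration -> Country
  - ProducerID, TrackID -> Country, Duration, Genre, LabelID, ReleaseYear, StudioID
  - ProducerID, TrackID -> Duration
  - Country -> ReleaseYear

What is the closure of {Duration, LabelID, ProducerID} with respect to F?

Start with {Duration, LabelID, ProducerID}.
Duration -> Country applies; add {Country} → now {Country, Duration, LabelID, ProducerID}.
Country -> ReleaseYear applies; add {ReleaseYear} → now {Country, Duration, LabelID, ProducerID, ReleaseYear}.
No further FD applies.

{Country, Duration, LabelID, ProducerID, ReleaseYear}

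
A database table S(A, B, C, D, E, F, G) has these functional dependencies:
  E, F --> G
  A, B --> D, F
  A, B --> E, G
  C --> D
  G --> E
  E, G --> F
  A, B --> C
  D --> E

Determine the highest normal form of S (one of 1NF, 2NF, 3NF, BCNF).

2NF

Candidate key: {A, B}. Prime attributes: {A, B}.
E, F --> G: {E, F}⁺ = {E, F, G}, which is not all of the attributes, so the left side is not a superkey — BCNF is violated.
E, F --> G has non-prime {G} on the right and a non-superkey on the left, so 3NF fails.
No proper subset of a key has a non-prime attribute in its closure, so there is no partial dependency; 2NF holds.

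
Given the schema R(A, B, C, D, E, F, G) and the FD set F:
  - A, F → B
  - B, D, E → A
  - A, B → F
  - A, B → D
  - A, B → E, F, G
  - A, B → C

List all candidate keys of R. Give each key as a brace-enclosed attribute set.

{A, B}⁺ = {A, B, C, D, E, F, G}, which is every attribute, so {A, B} is a candidate key.
{A, F}⁺ = {A, B, C, D, E, F, G}, which is every attribute, so {A, F} is a candidate key.
{B, D, E}⁺ = {A, B, C, D, E, F, G}, which is every attribute, so {B, D, E} is a candidate key.
These are minimal and exhaustive — every other superkey contains one of them.

{A, B}, {A, F}, {B, D, E}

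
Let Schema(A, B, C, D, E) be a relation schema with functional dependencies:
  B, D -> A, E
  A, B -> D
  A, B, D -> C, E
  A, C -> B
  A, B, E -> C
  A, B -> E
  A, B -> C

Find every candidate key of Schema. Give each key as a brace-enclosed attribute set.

{A, B}⁺ = {A, B, C, D, E}, which is every attribute, so {A, B} is a candidate key.
{A, C}⁺ = {A, B, C, D, E}, which is every attribute, so {A, C} is a candidate key.
{B, D}⁺ = {A, B, C, D, E}, which is every attribute, so {B, D} is a candidate key.
Any other superkey properly contains one of these, so there are no further candidate keys.

{A, B}, {A, C}, {B, D}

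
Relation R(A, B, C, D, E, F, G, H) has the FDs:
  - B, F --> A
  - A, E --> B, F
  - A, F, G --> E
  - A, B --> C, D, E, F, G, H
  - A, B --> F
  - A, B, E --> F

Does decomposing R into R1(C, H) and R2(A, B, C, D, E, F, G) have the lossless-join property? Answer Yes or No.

R1 ∩ R2 = {C}; its closure under F is {C}.
R1 ⊄ {C} and R2 ⊄ {C}, so the split is lossy.

No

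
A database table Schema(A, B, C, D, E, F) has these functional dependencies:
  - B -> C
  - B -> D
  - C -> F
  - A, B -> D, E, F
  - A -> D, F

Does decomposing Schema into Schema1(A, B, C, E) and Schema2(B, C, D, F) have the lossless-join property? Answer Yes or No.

Yes

Common attributes: {B, C}; their closure is {B, C, D, F}.
Schema2 is contained in that closure, so Schema1 ∩ Schema2 -> Schema2 holds and the join is lossless.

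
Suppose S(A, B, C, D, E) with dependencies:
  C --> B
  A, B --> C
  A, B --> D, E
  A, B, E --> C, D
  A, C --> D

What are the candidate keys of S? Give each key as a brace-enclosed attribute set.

Attributes never on any right-hand side: {A} — every candidate key must contain it.
Closure of {A, B} is {A, B, C, D, E}, the whole schema; {A, B} is a candidate key.
Closure of {A, C} is {A, B, C, D, E}, the whole schema; {A, C} is a candidate key.
No proper subset of any of these is a key, and no other minimal superkey exists.

{A, B}, {A, C}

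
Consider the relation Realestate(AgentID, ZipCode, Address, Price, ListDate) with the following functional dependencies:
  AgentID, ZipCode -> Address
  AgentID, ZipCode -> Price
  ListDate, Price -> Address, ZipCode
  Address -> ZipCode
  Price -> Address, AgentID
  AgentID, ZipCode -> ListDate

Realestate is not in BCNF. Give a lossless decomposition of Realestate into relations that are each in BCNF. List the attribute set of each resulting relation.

{Address, AgentID, ListDate, Price}; {Address, ZipCode}

Candidate keys of the original relation: {Address, AgentID}, {AgentID, ZipCode}, {Price}.
Within {Address, AgentID, ListDate, Price, ZipCode}: {Address}⁺ ∩ {Address, AgentID, ListDate, Price, ZipCode} = {Address, ZipCode}, not the whole set, so Address -> ZipCode violates BCNF; decompose into {Address, ZipCode} and {Address, AgentID, ListDate, Price}.
{Address, ZipCode} has no BCNF violation.
{Address, AgentID, ListDate, Price} has no BCNF violation.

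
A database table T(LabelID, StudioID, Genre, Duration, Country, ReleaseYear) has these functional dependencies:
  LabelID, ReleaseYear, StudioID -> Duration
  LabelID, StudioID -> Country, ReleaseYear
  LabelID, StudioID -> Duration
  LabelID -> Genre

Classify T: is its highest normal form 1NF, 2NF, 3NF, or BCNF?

Candidate key: {LabelID, StudioID}. Prime attributes: {LabelID, StudioID}.
For LabelID -> Genre we have {LabelID}⁺ = {Genre, LabelID}; {LabelID} is not a superkey, so BCNF fails.
LabelID -> Genre has non-prime {Genre} on the right and a non-superkey on the left, so 3NF fails.
Since {LabelID} ⊂ {LabelID, StudioID} and {LabelID}⁺ ⊇ {Genre} with {Genre} non-prime, there is a partial dependency; 2NF fails.

1NF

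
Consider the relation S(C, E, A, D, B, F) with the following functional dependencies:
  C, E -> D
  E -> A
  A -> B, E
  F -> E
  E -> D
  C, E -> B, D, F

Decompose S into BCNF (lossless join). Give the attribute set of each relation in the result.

Candidate keys of the original relation: {A, C}, {C, E}, {C, F}.
Within {A, B, C, D, E, F}: {E}⁺ ∩ {A, B, C, D, E, F} = {A, B, D, E}, not the whole set, so E -> A, B, D violates BCNF; decompose into {A, B, D, E} and {C, E, F}.
{A, B, D, E} is in BCNF.
Within {C, E, F}: {F}⁺ ∩ {C, E, F} = {E, F}, not the whole set, so F -> E violates BCNF; decompose into {E, F} and {C, F}.
{E, F} is in BCNF.
{C, F} is in BCNF.

{A, B, D, E}; {C, F}; {E, F}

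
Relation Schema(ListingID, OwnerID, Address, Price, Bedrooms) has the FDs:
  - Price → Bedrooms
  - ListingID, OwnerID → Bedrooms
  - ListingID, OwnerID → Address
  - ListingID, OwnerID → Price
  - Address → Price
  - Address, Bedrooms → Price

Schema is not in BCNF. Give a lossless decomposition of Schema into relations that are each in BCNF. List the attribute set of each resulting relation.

Candidate key of the original relation: {ListingID, OwnerID}.
Within {Address, Bedrooms, ListingID, OwnerID, Price}: {Price}⁺ ∩ {Address, Bedrooms, ListingID, OwnerID, Price} = {Bedrooms, Price}, not the whole set, so Price → Bedrooms violates BCNF; decompose into {Bedrooms, Price} and {Address, ListingID, OwnerID, Price}.
{Bedrooms, Price}: every determinant is a superkey — BCNF.
Within {Address, ListingID, OwnerID, Price}: {Address}⁺ ∩ {Address, ListingID, OwnerID, Price} = {Address, Price}, not the whole set, so Address → Price violates BCNF; decompose into {Address, Price} and {Address, ListingID, OwnerID}.
{Address, Price}: every determinant is a superkey — BCNF.
{Address, ListingID, OwnerID}: every determinant is a superkey — BCNF.

{Address, ListingID, OwnerID}; {Address, Price}; {Bedrooms, Price}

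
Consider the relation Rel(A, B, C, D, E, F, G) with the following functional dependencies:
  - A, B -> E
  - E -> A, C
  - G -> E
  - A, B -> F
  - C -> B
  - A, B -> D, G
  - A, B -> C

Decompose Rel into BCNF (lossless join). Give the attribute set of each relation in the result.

Candidate keys of the original relation: {A, B}, {A, C}, {E}, {G}.
In {A, B, C, D, E, F, G}, {C} is not a superkey ({C}⁺ restricted to this set is {B, C}), so split on C -> B into {B, C} and {A, C, D, E, F, G}.
{B, C}: every determinant is a superkey — BCNF.
{A, C, D, E, F, G}: every determinant is a superkey — BCNF.

{A, C, D, E, F, G}; {B, C}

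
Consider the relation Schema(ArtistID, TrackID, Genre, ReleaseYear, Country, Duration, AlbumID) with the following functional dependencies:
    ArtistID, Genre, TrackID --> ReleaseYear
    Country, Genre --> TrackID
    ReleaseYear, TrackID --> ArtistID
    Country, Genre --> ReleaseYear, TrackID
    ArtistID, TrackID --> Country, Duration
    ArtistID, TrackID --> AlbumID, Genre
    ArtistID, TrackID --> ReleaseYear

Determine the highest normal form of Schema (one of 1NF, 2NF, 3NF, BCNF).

Candidate keys: {ArtistID, TrackID}, {Country, Genre}, {ReleaseYear, TrackID}. Prime attributes: {ArtistID, Country, Genre, ReleaseYear, TrackID}.
The left-hand side of every FD is a superkey, so BCNF is satisfied.

BCNF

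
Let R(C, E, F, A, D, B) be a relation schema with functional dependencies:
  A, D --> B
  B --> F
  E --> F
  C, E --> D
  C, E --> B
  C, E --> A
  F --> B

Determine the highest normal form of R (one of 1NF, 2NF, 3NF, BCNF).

1NF

Candidate key: {C, E}. Prime attributes: {C, E}.
For A, D --> B we have {A, D}⁺ = {A, B, D, F}; {A, D} is not a superkey, so BCNF fails.
A, D --> B has non-prime {B} on the right and a non-superkey on the left, so 3NF fails.
The proper key subset {E} of {C, E} determines non-prime {B, F}, so the relation is not even in 2NF.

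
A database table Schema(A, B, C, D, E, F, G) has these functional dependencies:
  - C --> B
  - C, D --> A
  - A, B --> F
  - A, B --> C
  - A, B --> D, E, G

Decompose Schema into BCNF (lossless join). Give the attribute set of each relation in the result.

Candidate keys of the original relation: {A, B}, {A, C}, {C, D}.
In {A, B, C, D, E, F, G}, {C} is not a superkey ({C}⁺ restricted to this set is {B, C}), so split on C --> B into {B, C} and {A, C, D, E, F, G}.
{B, C}: every determinant is a superkey — BCNF.
{A, C, D, E, F, G}: every determinant is a superkey — BCNF.

{A, C, D, E, F, G}; {B, C}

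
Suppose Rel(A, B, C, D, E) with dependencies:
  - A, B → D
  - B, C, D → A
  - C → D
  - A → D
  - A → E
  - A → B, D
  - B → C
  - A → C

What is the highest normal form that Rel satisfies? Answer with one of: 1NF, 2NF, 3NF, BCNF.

2NF

Candidate keys: {A}, {B}. Prime attributes: {A, B}.
C → D: {C}⁺ = {C, D}, which is not all of the attributes, so the left side is not a superkey — BCNF is violated.
C → D determines the non-prime attribute {D} from a non-superkey — 3NF is violated.
All keys have size 1, which rules out partial dependencies — 2NF is satisfied.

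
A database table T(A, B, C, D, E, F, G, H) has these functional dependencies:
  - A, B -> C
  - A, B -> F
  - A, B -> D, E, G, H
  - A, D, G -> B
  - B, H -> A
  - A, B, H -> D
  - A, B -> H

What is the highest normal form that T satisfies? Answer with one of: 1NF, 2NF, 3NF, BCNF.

BCNF

Candidate keys: {A, B}, {A, D, G}, {B, H}. Prime attributes: {A, B, D, G, H}.
The left-hand side of every FD is a superkey, so BCNF is satisfied.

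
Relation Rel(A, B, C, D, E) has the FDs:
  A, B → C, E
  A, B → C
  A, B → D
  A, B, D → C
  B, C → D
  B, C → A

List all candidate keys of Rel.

{A, B}, {B, C}

{B} never appears on the right of any FD, so every key must include it.
{A, B} is a candidate key since {A, B}⁺ = {A, B, C, D, E} covers every attribute.
{B, C} is a candidate key since {B, C}⁺ = {A, B, C, D, E} covers every attribute.
No proper subset of any of these is a key, and no other minimal superkey exists.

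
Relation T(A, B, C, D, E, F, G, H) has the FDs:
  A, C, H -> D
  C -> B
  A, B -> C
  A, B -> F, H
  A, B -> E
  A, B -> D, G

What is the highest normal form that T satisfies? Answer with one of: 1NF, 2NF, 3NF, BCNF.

Candidate keys: {A, B}, {A, C}. Prime attributes: {A, B, C}.
For C -> B we have {C}⁺ = {B, C}; {C} is not a superkey, so BCNF fails.
Its right-hand attributes {B} are all prime, as are those of every other non-superkey FD — the relation is in 3NF.

3NF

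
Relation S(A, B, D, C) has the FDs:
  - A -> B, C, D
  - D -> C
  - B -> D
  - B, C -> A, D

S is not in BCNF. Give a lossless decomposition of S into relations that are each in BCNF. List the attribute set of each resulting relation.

{A, B, D}; {C, D}

Candidate keys of the original relation: {A}, {B}.
Within {A, B, C, D}: {D}⁺ ∩ {A, B, C, D} = {C, D}, not the whole set, so D -> C violates BCNF; decompose into {C, D} and {A, B, D}.
{C, D} is in BCNF.
{A, B, D} is in BCNF.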